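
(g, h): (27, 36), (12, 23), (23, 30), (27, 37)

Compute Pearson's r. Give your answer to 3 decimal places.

n = 4, Σg = 89, Σh = 126, Σg² = 2131, Σh² = 4094, Σgh = 2937
nΣgh − ΣgΣh = 11748 − 11214 = 534
nΣg² − (Σg)² = 8524 − 7921 = 603; nΣh² − (Σh)² = 16376 − 15876 = 500
r = 534 / √(603 × 500) = 534 / 549.0902 ≈ 0.973

0.973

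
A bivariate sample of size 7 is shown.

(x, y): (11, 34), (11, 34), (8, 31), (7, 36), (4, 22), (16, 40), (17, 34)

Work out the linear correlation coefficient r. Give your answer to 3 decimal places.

n = 7, Σx = 74, Σy = 231, Σx² = 916, Σy² = 7809, Σxy = 2554
nΣxy − ΣxΣy = 17878 − 17094 = 784
nΣx² − (Σx)² = 6412 − 5476 = 936; nΣy² − (Σy)² = 54663 − 53361 = 1302
r = 784 / √(936 × 1302) = 784 / 1103.9348 ≈ 0.710

0.710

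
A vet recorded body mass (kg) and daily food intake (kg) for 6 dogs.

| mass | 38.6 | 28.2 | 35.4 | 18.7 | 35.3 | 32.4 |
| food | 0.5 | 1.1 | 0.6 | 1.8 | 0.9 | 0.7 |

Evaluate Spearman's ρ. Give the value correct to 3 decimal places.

Rank mass: 6, 2, 5, 1, 4, 3
Rank food: 1, 5, 2, 6, 4, 3
d = rank(mass) − rank(food): 5, -3, 3, -5, 0, 0; Σd² = 68
ρ = 1 − 6Σd² / [n(n²−1)] = 1 − 6×68 / (6×35) = 1 − 408/210 ≈ -0.943

-0.943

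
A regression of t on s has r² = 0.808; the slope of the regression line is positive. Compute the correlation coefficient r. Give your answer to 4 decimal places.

0.8989

|r| = √0.808 = 0.8989
The association is positive, so r = 0.8989.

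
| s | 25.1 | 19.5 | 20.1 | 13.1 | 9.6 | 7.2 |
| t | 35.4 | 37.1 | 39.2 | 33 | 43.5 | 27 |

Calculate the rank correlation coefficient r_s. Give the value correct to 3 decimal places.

0.257

Rank s: 6, 4, 5, 3, 2, 1
Rank t: 3, 4, 5, 2, 6, 1
d = rank(s) − rank(t): 3, 0, 0, 1, -4, 0; Σd² = 26
ρ = 1 − 6Σd² / [n(n²−1)] = 1 − 6×26 / (6×35) = 1 − 156/210 ≈ 0.257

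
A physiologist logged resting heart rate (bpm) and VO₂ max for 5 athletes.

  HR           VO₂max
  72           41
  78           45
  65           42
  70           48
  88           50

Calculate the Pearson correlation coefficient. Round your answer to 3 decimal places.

0.683

n = 5, Σx = 373, Σy = 226, Σx² = 28137, Σy² = 10274, Σxy = 16952
nΣxy − ΣxΣy = 84760 − 84298 = 462
nΣx² − (Σx)² = 140685 − 139129 = 1556; nΣy² − (Σy)² = 51370 − 51076 = 294
r = 462 / √(1556 × 294) = 462 / 676.3609 ≈ 0.683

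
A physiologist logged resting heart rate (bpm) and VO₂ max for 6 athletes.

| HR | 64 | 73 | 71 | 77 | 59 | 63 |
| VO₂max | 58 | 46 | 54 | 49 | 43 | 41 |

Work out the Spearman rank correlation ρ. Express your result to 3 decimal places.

Rank HR: 3, 5, 4, 6, 1, 2
Rank VO₂max: 6, 3, 5, 4, 2, 1
d = rank(HR) − rank(VO₂max): -3, 2, -1, 2, -1, 1; Σd² = 20
ρ = 1 − 6Σd² / [n(n²−1)] = 1 − 6×20 / (6×35) = 1 − 120/210 ≈ 0.429

0.429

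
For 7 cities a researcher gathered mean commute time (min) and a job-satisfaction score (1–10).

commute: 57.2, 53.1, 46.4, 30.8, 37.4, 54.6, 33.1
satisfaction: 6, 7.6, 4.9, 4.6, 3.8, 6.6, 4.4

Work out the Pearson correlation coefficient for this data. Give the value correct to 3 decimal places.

0.806

n = 7, Σx = 312.6, Σy = 37.9, Σx² = 14668.58, Σy² = 216.29, Σxy = 1763.92
nΣxy − ΣxΣy = 12347.44 − 11847.54 = 499.9
nΣx² − (Σx)² = 102680.06 − 97718.76 = 4961.3; nΣy² − (Σy)² = 1514.03 − 1436.41 = 77.62
r = 499.9 / √(4961.3 × 77.62) = 499.9 / 620.5611 ≈ 0.806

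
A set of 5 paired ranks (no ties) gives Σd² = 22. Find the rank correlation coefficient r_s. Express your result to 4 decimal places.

ρ = 1 − 6Σd² / [n(n²−1)] = 1 − 6×22 / (5×24)
  = 1 − 132/120 = 1 − 1.10000 ≈ -0.1000

-0.1000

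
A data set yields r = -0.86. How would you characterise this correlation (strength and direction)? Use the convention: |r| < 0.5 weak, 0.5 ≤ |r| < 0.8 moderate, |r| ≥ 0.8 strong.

r = -0.86 < 0 so the relationship is negative.
|r| = 0.86, which falls in the strong range.

strong negative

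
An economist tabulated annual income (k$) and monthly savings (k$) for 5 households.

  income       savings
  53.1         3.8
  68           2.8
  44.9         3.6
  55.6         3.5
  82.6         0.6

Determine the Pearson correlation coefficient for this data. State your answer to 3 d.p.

n = 5, Σx = 304.2, Σy = 14.3, Σx² = 19373.74, Σy² = 47.85, Σxy = 797.98
nΣxy − ΣxΣy = 3989.9 − 4350.06 = -360.16
nΣx² − (Σx)² = 96868.7 − 92537.64 = 4331.06; nΣy² − (Σy)² = 239.25 − 204.49 = 34.76
r = -360.16 / √(4331.06 × 34.76) = -360.16 / 388.0047 ≈ -0.928

-0.928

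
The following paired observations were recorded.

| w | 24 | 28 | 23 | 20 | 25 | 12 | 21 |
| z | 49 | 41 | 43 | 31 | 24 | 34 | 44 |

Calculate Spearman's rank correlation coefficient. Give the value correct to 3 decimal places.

0.071

Rank w: 5, 7, 4, 2, 6, 1, 3
Rank z: 7, 4, 5, 2, 1, 3, 6
d = rank(w) − rank(z): -2, 3, -1, 0, 5, -2, -3; Σd² = 52
ρ = 1 − 6Σd² / [n(n²−1)] = 1 − 6×52 / (7×48) = 1 − 312/336 ≈ 0.071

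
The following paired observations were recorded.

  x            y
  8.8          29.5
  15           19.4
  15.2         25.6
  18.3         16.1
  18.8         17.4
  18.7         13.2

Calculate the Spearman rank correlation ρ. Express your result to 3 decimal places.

Rank x: 1, 2, 3, 4, 6, 5
Rank y: 6, 4, 5, 2, 3, 1
d = rank(x) − rank(y): -5, -2, -2, 2, 3, 4; Σd² = 62
ρ = 1 − 6Σd² / [n(n²−1)] = 1 − 6×62 / (6×35) = 1 − 372/210 ≈ -0.771

-0.771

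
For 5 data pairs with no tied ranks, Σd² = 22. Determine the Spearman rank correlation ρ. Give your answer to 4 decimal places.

-0.1000

ρ = 1 − 6Σd² / [n(n²−1)] = 1 − 6×22 / (5×24)
  = 1 − 132/120 = 1 − 1.10000 ≈ -0.1000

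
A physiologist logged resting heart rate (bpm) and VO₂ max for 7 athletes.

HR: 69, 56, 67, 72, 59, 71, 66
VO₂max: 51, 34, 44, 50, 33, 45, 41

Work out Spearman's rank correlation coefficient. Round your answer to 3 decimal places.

Rank HR: 5, 1, 4, 7, 2, 6, 3
Rank VO₂max: 7, 2, 4, 6, 1, 5, 3
d = rank(HR) − rank(VO₂max): -2, -1, 0, 1, 1, 1, 0; Σd² = 8
ρ = 1 − 6Σd² / [n(n²−1)] = 1 − 6×8 / (7×48) = 1 − 48/336 ≈ 0.857

0.857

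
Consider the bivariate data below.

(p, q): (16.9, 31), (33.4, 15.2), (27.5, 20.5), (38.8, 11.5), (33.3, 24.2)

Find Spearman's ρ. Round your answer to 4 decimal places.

Rank p: 1, 4, 2, 5, 3
Rank q: 5, 2, 3, 1, 4
d = rank(p) − rank(q): -4, 2, -1, 4, -1; Σd² = 38
ρ = 1 − 6Σd² / [n(n²−1)] = 1 − 6×38 / (5×24) = 1 − 228/120 ≈ -0.9000

-0.9000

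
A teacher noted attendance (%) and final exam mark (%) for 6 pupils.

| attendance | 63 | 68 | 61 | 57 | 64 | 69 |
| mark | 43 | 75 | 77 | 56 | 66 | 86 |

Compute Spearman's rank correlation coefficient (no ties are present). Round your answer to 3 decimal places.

0.543

Rank attendance: 3, 5, 2, 1, 4, 6
Rank mark: 1, 4, 5, 2, 3, 6
d = rank(attendance) − rank(mark): 2, 1, -3, -1, 1, 0; Σd² = 16
ρ = 1 − 6Σd² / [n(n²−1)] = 1 − 6×16 / (6×35) = 1 − 96/210 ≈ 0.543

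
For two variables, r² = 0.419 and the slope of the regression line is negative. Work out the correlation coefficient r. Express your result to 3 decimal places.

-0.647

|r| = √0.419 = 0.647
The association is negative, so r = −0.647.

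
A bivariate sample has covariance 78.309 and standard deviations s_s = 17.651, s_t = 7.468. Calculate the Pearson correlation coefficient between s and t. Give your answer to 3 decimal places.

r = Cov(s,t) / (s_s · s_t) = 78.309 / (17.651 × 7.468)
  = 78.309 / 131.8177 ≈ 0.594

0.594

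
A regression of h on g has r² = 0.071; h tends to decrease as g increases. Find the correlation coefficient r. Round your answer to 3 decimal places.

-0.266

|r| = √0.071 = 0.266
The association is negative, so r = −0.266.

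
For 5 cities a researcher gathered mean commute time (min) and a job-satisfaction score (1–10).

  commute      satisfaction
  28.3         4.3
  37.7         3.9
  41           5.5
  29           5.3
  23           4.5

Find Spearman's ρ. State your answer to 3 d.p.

Rank commute: 2, 4, 5, 3, 1
Rank satisfaction: 2, 1, 5, 4, 3
d = rank(commute) − rank(satisfaction): 0, 3, 0, -1, -2; Σd² = 14
ρ = 1 − 6Σd² / [n(n²−1)] = 1 − 6×14 / (5×24) = 1 − 84/120 ≈ 0.300

0.300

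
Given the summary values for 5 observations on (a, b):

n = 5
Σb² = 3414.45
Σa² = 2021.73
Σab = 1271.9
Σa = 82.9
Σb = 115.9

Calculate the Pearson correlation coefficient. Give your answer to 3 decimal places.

-0.947

r = (nΣab − ΣaΣb) / √[(nΣa² − (Σa)²)(nΣb² − (Σb)²)]
Numerator: 5×1271.9 − 82.9×115.9 = -3248.61
Denominator: √[(10108.65 − 6872.41)(17072.25 − 13432.81)] = √[3236.24 × 3639.44] = 3431.9238
r = -3248.61 / 3431.9238 ≈ -0.947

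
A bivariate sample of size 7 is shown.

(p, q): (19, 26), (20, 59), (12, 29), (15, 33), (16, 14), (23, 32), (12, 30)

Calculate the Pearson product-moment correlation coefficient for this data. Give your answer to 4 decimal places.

0.3249

n = 7, Σp = 117, Σq = 223, Σp² = 2059, Σq² = 8207, Σpq = 3837
nΣpq − ΣpΣq = 26859 − 26091 = 768
nΣp² − (Σp)² = 14413 − 13689 = 724; nΣq² − (Σq)² = 57449 − 49729 = 7720
r = 768 / √(724 × 7720) = 768 / 2364.1658 ≈ 0.3249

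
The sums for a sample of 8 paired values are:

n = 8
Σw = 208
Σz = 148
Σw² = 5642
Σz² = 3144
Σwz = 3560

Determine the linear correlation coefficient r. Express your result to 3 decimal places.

-0.934

r = (nΣwz − ΣwΣz) / √[(nΣw² − (Σw)²)(nΣz² − (Σz)²)]
Numerator: 8×3560 − 208×148 = -2304
Denominator: √[(45136 − 43264)(25152 − 21904)] = √[1872 × 3248] = 2465.8175
r = -2304 / 2465.8175 ≈ -0.934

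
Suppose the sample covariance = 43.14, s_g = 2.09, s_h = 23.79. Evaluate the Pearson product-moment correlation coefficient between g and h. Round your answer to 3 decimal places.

r = Cov(g,h) / (s_g · s_h) = 43.14 / (2.09 × 23.79)
  = 43.14 / 49.7211 ≈ 0.868

0.868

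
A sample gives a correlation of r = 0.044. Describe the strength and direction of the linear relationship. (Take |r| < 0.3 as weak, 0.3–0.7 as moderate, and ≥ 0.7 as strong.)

weak positive

r = 0.044 > 0 so the relationship is positive.
|r| = 0.044, which falls in the weak range.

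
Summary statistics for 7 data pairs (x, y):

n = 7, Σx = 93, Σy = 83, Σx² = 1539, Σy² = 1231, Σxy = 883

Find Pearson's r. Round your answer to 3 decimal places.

-0.803

r = (nΣxy − ΣxΣy) / √[(nΣx² − (Σx)²)(nΣy² − (Σy)²)]
Numerator: 7×883 − 93×83 = -1538
Denominator: √[(10773 − 8649)(8617 − 6889)] = √[2124 × 1728] = 1915.7954
r = -1538 / 1915.7954 ≈ -0.803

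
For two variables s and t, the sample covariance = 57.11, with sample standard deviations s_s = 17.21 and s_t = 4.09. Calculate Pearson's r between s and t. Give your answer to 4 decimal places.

r = Cov(s,t) / (s_s · s_t) = 57.11 / (17.21 × 4.09)
  = 57.11 / 70.3889 ≈ 0.8113

0.8113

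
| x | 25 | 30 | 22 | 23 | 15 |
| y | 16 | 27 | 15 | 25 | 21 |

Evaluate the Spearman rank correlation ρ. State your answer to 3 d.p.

Rank x: 4, 5, 2, 3, 1
Rank y: 2, 5, 1, 4, 3
d = rank(x) − rank(y): 2, 0, 1, -1, -2; Σd² = 10
ρ = 1 − 6Σd² / [n(n²−1)] = 1 − 6×10 / (5×24) = 1 − 60/120 ≈ 0.500

0.500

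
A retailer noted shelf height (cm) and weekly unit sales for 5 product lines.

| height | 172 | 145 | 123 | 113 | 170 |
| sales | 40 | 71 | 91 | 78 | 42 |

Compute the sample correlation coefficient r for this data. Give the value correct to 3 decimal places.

-0.928

n = 5, Σx = 723, Σy = 322, Σx² = 107407, Σy² = 22770, Σxy = 44322
nΣxy − ΣxΣy = 221610 − 232806 = -11196
nΣx² − (Σx)² = 537035 − 522729 = 14306; nΣy² − (Σy)² = 113850 − 103684 = 10166
r = -11196 / √(14306 × 10166) = -11196 / 12059.6350 ≈ -0.928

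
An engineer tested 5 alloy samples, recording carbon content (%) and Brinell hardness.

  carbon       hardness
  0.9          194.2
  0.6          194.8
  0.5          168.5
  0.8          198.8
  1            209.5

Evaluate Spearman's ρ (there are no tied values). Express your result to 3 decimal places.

Rank carbon: 4, 2, 1, 3, 5
Rank hardness: 2, 3, 1, 4, 5
d = rank(carbon) − rank(hardness): 2, -1, 0, -1, 0; Σd² = 6
ρ = 1 − 6Σd² / [n(n²−1)] = 1 − 6×6 / (5×24) = 1 − 36/120 ≈ 0.700

0.700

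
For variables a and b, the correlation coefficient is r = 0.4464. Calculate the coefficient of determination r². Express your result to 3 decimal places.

r² = (0.4464)² = 0.199

0.199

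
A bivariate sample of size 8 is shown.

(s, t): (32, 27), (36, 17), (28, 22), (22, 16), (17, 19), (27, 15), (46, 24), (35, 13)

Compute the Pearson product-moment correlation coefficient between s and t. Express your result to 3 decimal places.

n = 8, Σs = 243, Σt = 153, Σs² = 7947, Σt² = 3089, Σst = 4731
nΣst − ΣsΣt = 37848 − 37179 = 669
nΣs² − (Σs)² = 63576 − 59049 = 4527; nΣt² − (Σt)² = 24712 − 23409 = 1303
r = 669 / √(4527 × 1303) = 669 / 2428.7200 ≈ 0.275

0.275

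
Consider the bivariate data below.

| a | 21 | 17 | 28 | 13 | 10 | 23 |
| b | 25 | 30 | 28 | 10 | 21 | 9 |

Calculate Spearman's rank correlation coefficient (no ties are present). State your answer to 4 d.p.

0.1429

Rank a: 4, 3, 6, 2, 1, 5
Rank b: 4, 6, 5, 2, 3, 1
d = rank(a) − rank(b): 0, -3, 1, 0, -2, 4; Σd² = 30
ρ = 1 − 6Σd² / [n(n²−1)] = 1 − 6×30 / (6×35) = 1 − 180/210 ≈ 0.1429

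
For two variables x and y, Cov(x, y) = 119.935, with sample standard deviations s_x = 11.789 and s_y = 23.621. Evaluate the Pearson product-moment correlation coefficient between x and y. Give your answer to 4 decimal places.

0.4307

r = Cov(x,y) / (s_x · s_y) = 119.935 / (11.789 × 23.621)
  = 119.935 / 278.4680 ≈ 0.4307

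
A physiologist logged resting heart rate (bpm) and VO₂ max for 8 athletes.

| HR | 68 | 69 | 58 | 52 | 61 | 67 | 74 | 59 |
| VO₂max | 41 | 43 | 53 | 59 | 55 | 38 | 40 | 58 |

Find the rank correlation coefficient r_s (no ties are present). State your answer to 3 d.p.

-0.762

Rank HR: 6, 7, 2, 1, 4, 5, 8, 3
Rank VO₂max: 3, 4, 5, 8, 6, 1, 2, 7
d = rank(HR) − rank(VO₂max): 3, 3, -3, -7, -2, 4, 6, -4; Σd² = 148
ρ = 1 − 6Σd² / [n(n²−1)] = 1 − 6×148 / (8×63) = 1 − 888/504 ≈ -0.762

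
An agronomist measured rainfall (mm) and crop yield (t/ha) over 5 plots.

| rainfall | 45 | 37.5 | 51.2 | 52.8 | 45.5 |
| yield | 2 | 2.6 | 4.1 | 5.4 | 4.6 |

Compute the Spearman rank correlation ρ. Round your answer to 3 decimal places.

0.800

Rank rainfall: 2, 1, 4, 5, 3
Rank yield: 1, 2, 3, 5, 4
d = rank(rainfall) − rank(yield): 1, -1, 1, 0, -1; Σd² = 4
ρ = 1 − 6Σd² / [n(n²−1)] = 1 − 6×4 / (5×24) = 1 − 24/120 ≈ 0.800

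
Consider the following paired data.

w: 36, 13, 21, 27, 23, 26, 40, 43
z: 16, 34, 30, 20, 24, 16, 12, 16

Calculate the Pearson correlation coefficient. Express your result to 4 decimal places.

-0.8778

n = 8, Σw = 229, Σz = 168, Σw² = 7289, Σz² = 3944, Σwz = 4324
nΣwz − ΣwΣz = 34592 − 38472 = -3880
nΣw² − (Σw)² = 58312 − 52441 = 5871; nΣz² − (Σz)² = 31552 − 28224 = 3328
r = -3880 / √(5871 × 3328) = -3880 / 4420.2588 ≈ -0.8778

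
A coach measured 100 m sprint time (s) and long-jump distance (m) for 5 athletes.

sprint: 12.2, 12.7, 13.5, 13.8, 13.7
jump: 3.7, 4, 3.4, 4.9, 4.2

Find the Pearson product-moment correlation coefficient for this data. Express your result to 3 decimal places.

n = 5, Σx = 65.9, Σy = 20.2, Σx² = 870.51, Σy² = 82.9, Σxy = 267
nΣxy − ΣxΣy = 1335 − 1331.18 = 3.82
nΣx² − (Σx)² = 4352.55 − 4342.81 = 9.74; nΣy² − (Σy)² = 414.5 − 408.04 = 6.46
r = 3.82 / √(9.74 × 6.46) = 3.82 / 7.9322 ≈ 0.482

0.482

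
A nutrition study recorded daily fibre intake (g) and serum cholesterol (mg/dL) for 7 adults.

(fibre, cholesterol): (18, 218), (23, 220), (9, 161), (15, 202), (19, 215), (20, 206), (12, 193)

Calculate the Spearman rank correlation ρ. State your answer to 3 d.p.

Rank fibre: 4, 7, 1, 3, 5, 6, 2
Rank cholesterol: 6, 7, 1, 3, 5, 4, 2
d = rank(fibre) − rank(cholesterol): -2, 0, 0, 0, 0, 2, 0; Σd² = 8
ρ = 1 − 6Σd² / [n(n²−1)] = 1 − 6×8 / (7×48) = 1 − 48/336 ≈ 0.857

0.857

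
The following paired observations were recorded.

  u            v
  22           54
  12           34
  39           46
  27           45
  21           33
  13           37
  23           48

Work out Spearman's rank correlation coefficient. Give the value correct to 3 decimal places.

Rank u: 4, 1, 7, 6, 3, 2, 5
Rank v: 7, 2, 5, 4, 1, 3, 6
d = rank(u) − rank(v): -3, -1, 2, 2, 2, -1, -1; Σd² = 24
ρ = 1 − 6Σd² / [n(n²−1)] = 1 − 6×24 / (7×48) = 1 − 144/336 ≈ 0.571

0.571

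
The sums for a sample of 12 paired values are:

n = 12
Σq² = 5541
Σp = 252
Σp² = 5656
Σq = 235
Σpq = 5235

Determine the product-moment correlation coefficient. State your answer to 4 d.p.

0.5132

r = (nΣpq − ΣpΣq) / √[(nΣp² − (Σp)²)(nΣq² − (Σq)²)]
Numerator: 12×5235 − 252×235 = 3600
Denominator: √[(67872 − 63504)(66492 − 55225)] = √[4368 × 11267] = 7015.2873
r = 3600 / 7015.2873 ≈ 0.5132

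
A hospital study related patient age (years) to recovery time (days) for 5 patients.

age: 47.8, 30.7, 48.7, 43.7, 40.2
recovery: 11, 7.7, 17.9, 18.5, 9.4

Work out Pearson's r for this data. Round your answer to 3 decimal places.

0.669

n = 5, Σx = 211.1, Σy = 64.5, Σx² = 9124.75, Σy² = 931.31, Σxy = 2820.25
nΣxy − ΣxΣy = 14101.25 − 13615.95 = 485.3
nΣx² − (Σx)² = 45623.75 − 44563.21 = 1060.54; nΣy² − (Σy)² = 4656.55 − 4160.25 = 496.3
r = 485.3 / √(1060.54 × 496.3) = 485.3 / 725.4971 ≈ 0.669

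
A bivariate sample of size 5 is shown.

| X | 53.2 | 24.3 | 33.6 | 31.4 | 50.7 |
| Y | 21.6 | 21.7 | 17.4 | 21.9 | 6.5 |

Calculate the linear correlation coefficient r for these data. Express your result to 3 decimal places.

n = 5, ΣX = 193.2, ΣY = 89.1, ΣX² = 8106.14, ΣY² = 1762.07, ΣXY = 3278.28
nΣXY − ΣXΣY = 16391.4 − 17214.12 = -822.72
nΣX² − (ΣX)² = 40530.7 − 37326.24 = 3204.46; nΣY² − (ΣY)² = 8810.35 − 7938.81 = 871.54
r = -822.72 / √(3204.46 × 871.54) = -822.72 / 1671.1718 ≈ -0.492

-0.492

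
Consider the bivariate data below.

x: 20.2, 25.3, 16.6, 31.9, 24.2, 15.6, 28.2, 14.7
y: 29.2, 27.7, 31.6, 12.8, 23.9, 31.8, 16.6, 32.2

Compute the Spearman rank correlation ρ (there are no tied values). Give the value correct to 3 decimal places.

-0.976

Rank x: 4, 6, 3, 8, 5, 2, 7, 1
Rank y: 5, 4, 6, 1, 3, 7, 2, 8
d = rank(x) − rank(y): -1, 2, -3, 7, 2, -5, 5, -7; Σd² = 166
ρ = 1 − 6Σd² / [n(n²−1)] = 1 − 6×166 / (8×63) = 1 − 996/504 ≈ -0.976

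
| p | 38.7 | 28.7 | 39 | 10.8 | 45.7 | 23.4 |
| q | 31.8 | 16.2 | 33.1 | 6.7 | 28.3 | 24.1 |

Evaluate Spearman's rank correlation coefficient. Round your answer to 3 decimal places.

Rank p: 4, 3, 5, 1, 6, 2
Rank q: 5, 2, 6, 1, 4, 3
d = rank(p) − rank(q): -1, 1, -1, 0, 2, -1; Σd² = 8
ρ = 1 − 6Σd² / [n(n²−1)] = 1 − 6×8 / (6×35) = 1 − 48/210 ≈ 0.771

0.771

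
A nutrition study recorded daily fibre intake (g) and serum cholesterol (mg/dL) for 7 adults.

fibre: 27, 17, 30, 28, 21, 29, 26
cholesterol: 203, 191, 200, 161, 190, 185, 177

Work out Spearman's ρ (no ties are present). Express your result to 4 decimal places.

Rank fibre: 4, 1, 7, 5, 2, 6, 3
Rank cholesterol: 7, 5, 6, 1, 4, 3, 2
d = rank(fibre) − rank(cholesterol): -3, -4, 1, 4, -2, 3, 1; Σd² = 56
ρ = 1 − 6Σd² / [n(n²−1)] = 1 − 6×56 / (7×48) = 1 − 336/336 ≈ 0.0000

0.0000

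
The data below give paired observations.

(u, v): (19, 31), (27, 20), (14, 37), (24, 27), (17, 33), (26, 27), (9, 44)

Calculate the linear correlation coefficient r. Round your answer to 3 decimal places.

n = 7, Σu = 136, Σv = 219, Σu² = 2908, Σv² = 7213, Σuv = 3954
nΣuv − ΣuΣv = 27678 − 29784 = -2106
nΣu² − (Σu)² = 20356 − 18496 = 1860; nΣv² − (Σv)² = 50491 − 47961 = 2530
r = -2106 / √(1860 × 2530) = -2106 / 2169.2856 ≈ -0.971

-0.971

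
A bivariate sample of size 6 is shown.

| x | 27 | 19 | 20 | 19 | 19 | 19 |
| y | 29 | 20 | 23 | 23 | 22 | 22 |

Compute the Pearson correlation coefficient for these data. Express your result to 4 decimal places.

0.9468

n = 6, Σx = 123, Σy = 139, Σx² = 2573, Σy² = 3267, Σxy = 2896
nΣxy − ΣxΣy = 17376 − 17097 = 279
nΣx² − (Σx)² = 15438 − 15129 = 309; nΣy² − (Σy)² = 19602 − 19321 = 281
r = 279 / √(309 × 281) = 279 / 294.6676 ≈ 0.9468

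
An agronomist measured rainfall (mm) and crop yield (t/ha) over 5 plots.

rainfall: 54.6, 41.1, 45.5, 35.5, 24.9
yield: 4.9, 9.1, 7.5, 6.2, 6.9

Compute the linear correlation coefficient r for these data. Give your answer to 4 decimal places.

-0.2948

n = 5, Σx = 201.6, Σy = 34.6, Σx² = 8620.88, Σy² = 249.12, Σxy = 1374.71
nΣxy − ΣxΣy = 6873.55 − 6975.36 = -101.81
nΣx² − (Σx)² = 43104.4 − 40642.56 = 2461.84; nΣy² − (Σy)² = 1245.6 − 1197.16 = 48.44
r = -101.81 / √(2461.84 × 48.44) = -101.81 / 345.3281 ≈ -0.2948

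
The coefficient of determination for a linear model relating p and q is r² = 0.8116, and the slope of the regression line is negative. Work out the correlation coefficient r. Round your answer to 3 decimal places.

|r| = √0.8116 = 0.901
The association is negative, so r = −0.901.

-0.901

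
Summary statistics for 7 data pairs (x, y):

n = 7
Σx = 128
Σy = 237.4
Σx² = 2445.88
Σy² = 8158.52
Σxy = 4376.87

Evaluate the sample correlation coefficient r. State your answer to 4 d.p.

r = (nΣxy − ΣxΣy) / √[(nΣx² − (Σx)²)(nΣy² − (Σy)²)]
Numerator: 7×4376.87 − 128×237.4 = 250.89
Denominator: √[(17121.16 − 16384)(57109.64 − 56358.76)] = √[737.16 × 750.88] = 743.9884
r = 250.89 / 743.9884 ≈ 0.3372

0.3372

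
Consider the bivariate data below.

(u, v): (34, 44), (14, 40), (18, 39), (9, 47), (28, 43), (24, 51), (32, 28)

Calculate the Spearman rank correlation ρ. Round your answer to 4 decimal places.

-0.1786

Rank u: 7, 2, 3, 1, 5, 4, 6
Rank v: 5, 3, 2, 6, 4, 7, 1
d = rank(u) − rank(v): 2, -1, 1, -5, 1, -3, 5; Σd² = 66
ρ = 1 − 6Σd² / [n(n²−1)] = 1 − 6×66 / (7×48) = 1 − 396/336 ≈ -0.1786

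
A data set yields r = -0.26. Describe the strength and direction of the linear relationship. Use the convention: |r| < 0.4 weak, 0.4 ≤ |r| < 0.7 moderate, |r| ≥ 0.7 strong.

r = -0.26 < 0 so the relationship is negative.
|r| = 0.26, which falls in the weak range.

weak negative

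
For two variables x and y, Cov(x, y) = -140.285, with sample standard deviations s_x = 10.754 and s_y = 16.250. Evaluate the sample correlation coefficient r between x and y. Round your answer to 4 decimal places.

-0.8028

r = Cov(x,y) / (s_x · s_y) = -140.285 / (10.754 × 16.250)
  = -140.285 / 174.7525 ≈ -0.8028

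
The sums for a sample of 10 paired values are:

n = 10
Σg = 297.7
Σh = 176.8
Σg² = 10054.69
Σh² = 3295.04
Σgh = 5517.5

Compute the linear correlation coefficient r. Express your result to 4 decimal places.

0.5659

r = (nΣgh − ΣgΣh) / √[(nΣg² − (Σg)²)(nΣh² − (Σh)²)]
Numerator: 10×5517.5 − 297.7×176.8 = 2541.64
Denominator: √[(100546.9 − 88625.29)(32950.4 − 31258.24)] = √[11921.61 × 1692.16] = 4491.4665
r = 2541.64 / 4491.4665 ≈ 0.5659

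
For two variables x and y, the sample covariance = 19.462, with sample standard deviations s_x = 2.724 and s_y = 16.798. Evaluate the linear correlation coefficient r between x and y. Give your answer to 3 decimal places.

0.425

r = Cov(x,y) / (s_x · s_y) = 19.462 / (2.724 × 16.798)
  = 19.462 / 45.7578 ≈ 0.425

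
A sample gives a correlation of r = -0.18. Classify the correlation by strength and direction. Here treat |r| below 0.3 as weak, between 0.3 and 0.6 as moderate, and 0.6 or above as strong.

r = -0.18 < 0 so the relationship is negative.
|r| = 0.18, which falls in the weak range.

weak negative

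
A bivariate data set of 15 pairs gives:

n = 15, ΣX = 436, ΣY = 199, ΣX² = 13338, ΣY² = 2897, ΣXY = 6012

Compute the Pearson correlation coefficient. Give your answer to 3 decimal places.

r = (nΣXY − ΣXΣY) / √[(nΣX² − (ΣX)²)(nΣY² − (ΣY)²)]
Numerator: 15×6012 − 436×199 = 3416
Denominator: √[(200070 − 190096)(43455 − 39601)] = √[9974 × 3854] = 6199.9835
r = 3416 / 6199.9835 ≈ 0.551

0.551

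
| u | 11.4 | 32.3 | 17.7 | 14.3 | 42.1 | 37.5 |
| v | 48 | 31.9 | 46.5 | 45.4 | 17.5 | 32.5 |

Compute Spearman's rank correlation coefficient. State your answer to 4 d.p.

-0.8857

Rank u: 1, 4, 3, 2, 6, 5
Rank v: 6, 2, 5, 4, 1, 3
d = rank(u) − rank(v): -5, 2, -2, -2, 5, 2; Σd² = 66
ρ = 1 − 6Σd² / [n(n²−1)] = 1 − 6×66 / (6×35) = 1 − 396/210 ≈ -0.8857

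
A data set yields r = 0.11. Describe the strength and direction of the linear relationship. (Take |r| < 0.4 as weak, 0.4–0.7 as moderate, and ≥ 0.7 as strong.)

r = 0.11 > 0 so the relationship is positive.
|r| = 0.11, which falls in the weak range.

weak positive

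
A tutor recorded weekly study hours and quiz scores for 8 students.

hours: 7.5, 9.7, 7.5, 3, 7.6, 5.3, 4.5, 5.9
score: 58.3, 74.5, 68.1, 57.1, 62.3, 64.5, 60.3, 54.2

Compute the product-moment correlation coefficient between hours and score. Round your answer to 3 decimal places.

0.674

n = 8, Σx = 51, Σy = 499.3, Σx² = 356.5, Σy² = 31462.43, Σxy = 3248.41
nΣxy − ΣxΣy = 25987.28 − 25464.3 = 522.98
nΣx² − (Σx)² = 2852 − 2601 = 251; nΣy² − (Σy)² = 251699.44 − 249300.49 = 2398.95
r = 522.98 / √(251 × 2398.95) = 522.98 / 775.9745 ≈ 0.674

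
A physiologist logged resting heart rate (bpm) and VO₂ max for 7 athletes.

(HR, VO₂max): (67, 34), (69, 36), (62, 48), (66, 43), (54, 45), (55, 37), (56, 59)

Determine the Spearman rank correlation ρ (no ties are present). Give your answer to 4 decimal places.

Rank HR: 6, 7, 4, 5, 1, 2, 3
Rank VO₂max: 1, 2, 6, 4, 5, 3, 7
d = rank(HR) − rank(VO₂max): 5, 5, -2, 1, -4, -1, -4; Σd² = 88
ρ = 1 − 6Σd² / [n(n²−1)] = 1 − 6×88 / (7×48) = 1 − 528/336 ≈ -0.5714

-0.5714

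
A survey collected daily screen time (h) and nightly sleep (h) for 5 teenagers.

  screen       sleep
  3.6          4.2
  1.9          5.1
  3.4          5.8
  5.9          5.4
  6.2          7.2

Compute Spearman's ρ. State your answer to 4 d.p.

0.5000

Rank screen: 3, 1, 2, 4, 5
Rank sleep: 1, 2, 4, 3, 5
d = rank(screen) − rank(sleep): 2, -1, -2, 1, 0; Σd² = 10
ρ = 1 − 6Σd² / [n(n²−1)] = 1 − 6×10 / (5×24) = 1 − 60/120 ≈ 0.5000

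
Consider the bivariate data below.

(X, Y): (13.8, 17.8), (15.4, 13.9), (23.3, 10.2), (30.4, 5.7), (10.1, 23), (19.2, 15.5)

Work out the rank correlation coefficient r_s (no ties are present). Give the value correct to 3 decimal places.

-0.943

Rank X: 2, 3, 5, 6, 1, 4
Rank Y: 5, 3, 2, 1, 6, 4
d = rank(X) − rank(Y): -3, 0, 3, 5, -5, 0; Σd² = 68
ρ = 1 − 6Σd² / [n(n²−1)] = 1 − 6×68 / (6×35) = 1 − 408/210 ≈ -0.943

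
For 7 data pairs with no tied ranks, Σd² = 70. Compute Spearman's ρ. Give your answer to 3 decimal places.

ρ = 1 − 6Σd² / [n(n²−1)] = 1 − 6×70 / (7×48)
  = 1 − 420/336 = 1 − 1.2500 ≈ -0.250

-0.250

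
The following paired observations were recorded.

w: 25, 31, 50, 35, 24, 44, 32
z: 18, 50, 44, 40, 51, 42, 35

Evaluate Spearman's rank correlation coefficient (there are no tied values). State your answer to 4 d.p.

Rank w: 2, 3, 7, 5, 1, 6, 4
Rank z: 1, 6, 5, 3, 7, 4, 2
d = rank(w) − rank(z): 1, -3, 2, 2, -6, 2, 2; Σd² = 62
ρ = 1 − 6Σd² / [n(n²−1)] = 1 − 6×62 / (7×48) = 1 − 372/336 ≈ -0.1071

-0.1071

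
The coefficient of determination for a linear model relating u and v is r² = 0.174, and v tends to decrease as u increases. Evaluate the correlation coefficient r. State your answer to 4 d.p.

|r| = √0.174 = 0.4171
The association is negative, so r = −0.4171.

-0.4171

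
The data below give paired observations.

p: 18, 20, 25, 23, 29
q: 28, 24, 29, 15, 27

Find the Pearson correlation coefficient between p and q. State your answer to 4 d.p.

0.0818

n = 5, Σp = 115, Σq = 123, Σp² = 2719, Σq² = 3155, Σpq = 2837
nΣpq − ΣpΣq = 14185 − 14145 = 40
nΣp² − (Σp)² = 13595 − 13225 = 370; nΣq² − (Σq)² = 15775 − 15129 = 646
r = 40 / √(370 × 646) = 40 / 488.8967 ≈ 0.0818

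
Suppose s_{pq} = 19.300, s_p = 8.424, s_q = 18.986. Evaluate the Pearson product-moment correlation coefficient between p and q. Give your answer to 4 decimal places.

r = Cov(p,q) / (s_p · s_q) = 19.300 / (8.424 × 18.986)
  = 19.300 / 159.9381 ≈ 0.1207

0.1207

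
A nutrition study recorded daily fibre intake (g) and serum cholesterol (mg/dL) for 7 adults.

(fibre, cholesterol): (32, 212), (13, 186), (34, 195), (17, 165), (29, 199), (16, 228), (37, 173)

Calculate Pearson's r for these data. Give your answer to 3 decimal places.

-0.058

n = 7, Σx = 178, Σy = 1358, Σx² = 5104, Σy² = 266304, Σxy = 34457
nΣxy − ΣxΣy = 241199 − 241724 = -525
nΣx² − (Σx)² = 35728 − 31684 = 4044; nΣy² − (Σy)² = 1864128 − 1844164 = 19964
r = -525 / √(4044 × 19964) = -525 / 8985.2332 ≈ -0.058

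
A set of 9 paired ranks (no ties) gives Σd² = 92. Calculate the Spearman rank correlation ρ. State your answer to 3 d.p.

ρ = 1 − 6Σd² / [n(n²−1)] = 1 − 6×92 / (9×80)
  = 1 − 552/720 = 1 − 0.7667 ≈ 0.233

0.233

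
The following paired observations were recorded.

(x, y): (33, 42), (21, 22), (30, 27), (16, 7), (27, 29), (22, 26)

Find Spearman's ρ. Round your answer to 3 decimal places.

Rank x: 6, 2, 5, 1, 4, 3
Rank y: 6, 2, 4, 1, 5, 3
d = rank(x) − rank(y): 0, 0, 1, 0, -1, 0; Σd² = 2
ρ = 1 − 6Σd² / [n(n²−1)] = 1 − 6×2 / (6×35) = 1 − 12/210 ≈ 0.943

0.943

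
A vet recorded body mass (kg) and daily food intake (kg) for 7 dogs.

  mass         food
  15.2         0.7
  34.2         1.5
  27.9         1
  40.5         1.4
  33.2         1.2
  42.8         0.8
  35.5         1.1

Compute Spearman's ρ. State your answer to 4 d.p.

Rank mass: 1, 4, 2, 6, 3, 7, 5
Rank food: 1, 7, 3, 6, 5, 2, 4
d = rank(mass) − rank(food): 0, -3, -1, 0, -2, 5, 1; Σd² = 40
ρ = 1 − 6Σd² / [n(n²−1)] = 1 − 6×40 / (7×48) = 1 − 240/336 ≈ 0.2857

0.2857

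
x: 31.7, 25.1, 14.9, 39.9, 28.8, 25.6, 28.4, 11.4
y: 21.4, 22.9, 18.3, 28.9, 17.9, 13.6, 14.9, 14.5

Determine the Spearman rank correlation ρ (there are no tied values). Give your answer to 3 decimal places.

Rank x: 7, 3, 2, 8, 6, 4, 5, 1
Rank y: 6, 7, 5, 8, 4, 1, 3, 2
d = rank(x) − rank(y): 1, -4, -3, 0, 2, 3, 2, -1; Σd² = 44
ρ = 1 − 6Σd² / [n(n²−1)] = 1 − 6×44 / (8×63) = 1 − 264/504 ≈ 0.476

0.476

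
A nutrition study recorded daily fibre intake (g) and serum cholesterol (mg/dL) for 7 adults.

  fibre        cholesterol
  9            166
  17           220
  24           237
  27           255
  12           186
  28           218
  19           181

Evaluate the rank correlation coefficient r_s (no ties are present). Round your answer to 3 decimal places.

0.643

Rank fibre: 1, 3, 5, 6, 2, 7, 4
Rank cholesterol: 1, 5, 6, 7, 3, 4, 2
d = rank(fibre) − rank(cholesterol): 0, -2, -1, -1, -1, 3, 2; Σd² = 20
ρ = 1 − 6Σd² / [n(n²−1)] = 1 − 6×20 / (7×48) = 1 − 120/336 ≈ 0.643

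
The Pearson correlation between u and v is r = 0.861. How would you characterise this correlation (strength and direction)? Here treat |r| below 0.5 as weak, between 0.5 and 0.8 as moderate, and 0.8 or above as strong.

strong positive

r = 0.861 > 0 so the relationship is positive.
|r| = 0.861, which falls in the strong range.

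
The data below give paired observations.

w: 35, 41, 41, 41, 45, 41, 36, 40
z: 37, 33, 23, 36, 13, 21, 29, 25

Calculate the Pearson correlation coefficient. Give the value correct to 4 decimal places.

n = 8, Σw = 320, Σz = 217, Σw² = 12870, Σz² = 6359, Σwz = 8557
nΣwz − ΣwΣz = 68456 − 69440 = -984
nΣw² − (Σw)² = 102960 − 102400 = 560; nΣz² − (Σz)² = 50872 − 47089 = 3783
r = -984 / √(560 × 3783) = -984 / 1455.4999 ≈ -0.6761

-0.6761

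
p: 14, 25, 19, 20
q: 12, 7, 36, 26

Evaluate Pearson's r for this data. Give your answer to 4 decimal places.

n = 4, Σp = 78, Σq = 81, Σp² = 1582, Σq² = 2165, Σpq = 1547
nΣpq − ΣpΣq = 6188 − 6318 = -130
nΣp² − (Σp)² = 6328 − 6084 = 244; nΣq² − (Σq)² = 8660 − 6561 = 2099
r = -130 / √(244 × 2099) = -130 / 715.6508 ≈ -0.1817

-0.1817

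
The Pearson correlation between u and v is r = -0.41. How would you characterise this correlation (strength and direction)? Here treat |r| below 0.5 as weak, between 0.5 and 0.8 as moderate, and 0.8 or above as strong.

weak negative

r = -0.41 < 0 so the relationship is negative.
|r| = 0.41, which falls in the weak range.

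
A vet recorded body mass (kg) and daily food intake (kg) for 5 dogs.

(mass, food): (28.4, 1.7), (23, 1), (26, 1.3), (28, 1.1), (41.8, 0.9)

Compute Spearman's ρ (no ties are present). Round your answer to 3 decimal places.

Rank mass: 4, 1, 2, 3, 5
Rank food: 5, 2, 4, 3, 1
d = rank(mass) − rank(food): -1, -1, -2, 0, 4; Σd² = 22
ρ = 1 − 6Σd² / [n(n²−1)] = 1 − 6×22 / (5×24) = 1 − 132/120 ≈ -0.100

-0.100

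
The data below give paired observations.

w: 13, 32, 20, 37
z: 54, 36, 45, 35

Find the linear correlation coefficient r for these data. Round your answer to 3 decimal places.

n = 4, Σw = 102, Σz = 170, Σw² = 2962, Σz² = 7462, Σwz = 4049
nΣwz − ΣwΣz = 16196 − 17340 = -1144
nΣw² − (Σw)² = 11848 − 10404 = 1444; nΣz² − (Σz)² = 29848 − 28900 = 948
r = -1144 / √(1444 × 948) = -1144 / 1170.0051 ≈ -0.978

-0.978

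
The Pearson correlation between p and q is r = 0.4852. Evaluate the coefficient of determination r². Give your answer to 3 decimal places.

0.235

r² = (0.4852)² = 0.235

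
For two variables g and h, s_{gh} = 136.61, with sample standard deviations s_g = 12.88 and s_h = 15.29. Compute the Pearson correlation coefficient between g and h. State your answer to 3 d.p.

0.694

r = Cov(g,h) / (s_g · s_h) = 136.61 / (12.88 × 15.29)
  = 136.61 / 196.9352 ≈ 0.694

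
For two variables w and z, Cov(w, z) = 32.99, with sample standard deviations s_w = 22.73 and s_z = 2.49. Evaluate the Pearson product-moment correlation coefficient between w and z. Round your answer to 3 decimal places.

r = Cov(w,z) / (s_w · s_z) = 32.99 / (22.73 × 2.49)
  = 32.99 / 56.5977 ≈ 0.583

0.583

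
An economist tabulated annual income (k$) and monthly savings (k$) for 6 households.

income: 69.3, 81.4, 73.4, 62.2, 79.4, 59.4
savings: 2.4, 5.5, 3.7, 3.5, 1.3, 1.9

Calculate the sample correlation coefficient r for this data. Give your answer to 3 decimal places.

n = 6, Σx = 425.1, Σy = 18.3, Σx² = 30517.57, Σy² = 67.25, Σxy = 1319.38
nΣxy − ΣxΣy = 7916.28 − 7779.33 = 136.95
nΣx² − (Σx)² = 183105.42 − 180710.01 = 2395.41; nΣy² − (Σy)² = 403.5 − 334.89 = 68.61
r = 136.95 / √(2395.41 × 68.61) = 136.95 / 405.3999 ≈ 0.338

0.338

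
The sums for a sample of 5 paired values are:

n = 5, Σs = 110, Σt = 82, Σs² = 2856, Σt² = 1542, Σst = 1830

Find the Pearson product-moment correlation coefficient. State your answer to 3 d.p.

0.089

r = (nΣst − ΣsΣt) / √[(nΣs² − (Σs)²)(nΣt² − (Σt)²)]
Numerator: 5×1830 − 110×82 = 130
Denominator: √[(14280 − 12100)(7710 − 6724)] = √[2180 × 986] = 1466.1105
r = 130 / 1466.1105 ≈ 0.089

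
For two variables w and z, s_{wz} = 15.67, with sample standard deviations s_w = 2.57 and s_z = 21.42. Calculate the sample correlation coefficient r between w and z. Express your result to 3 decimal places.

r = Cov(w,z) / (s_w · s_z) = 15.67 / (2.57 × 21.42)
  = 15.67 / 55.0494 ≈ 0.285

0.285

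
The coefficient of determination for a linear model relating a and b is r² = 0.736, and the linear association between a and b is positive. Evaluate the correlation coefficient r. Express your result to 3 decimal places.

|r| = √0.736 = 0.858
The association is positive, so r = 0.858.

0.858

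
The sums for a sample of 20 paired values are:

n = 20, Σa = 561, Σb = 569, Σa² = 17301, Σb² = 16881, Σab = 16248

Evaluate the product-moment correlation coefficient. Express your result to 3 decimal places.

0.276

r = (nΣab − ΣaΣb) / √[(nΣa² − (Σa)²)(nΣb² − (Σb)²)]
Numerator: 20×16248 − 561×569 = 5751
Denominator: √[(346020 − 314721)(337620 − 323761)] = √[31299 × 13859] = 20827.2140
r = 5751 / 20827.2140 ≈ 0.276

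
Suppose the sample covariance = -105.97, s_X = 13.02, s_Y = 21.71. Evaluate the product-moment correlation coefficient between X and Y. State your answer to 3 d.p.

r = Cov(X,Y) / (s_X · s_Y) = -105.97 / (13.02 × 21.71)
  = -105.97 / 282.6642 ≈ -0.375

-0.375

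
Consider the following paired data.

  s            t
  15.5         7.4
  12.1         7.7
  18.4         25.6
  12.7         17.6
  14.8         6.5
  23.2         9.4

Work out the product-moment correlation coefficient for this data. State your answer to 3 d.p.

n = 6, Σs = 96.7, Σt = 74.2, Σs² = 1643.79, Σt² = 1209.78, Σst = 1216.71
nΣst − ΣsΣt = 7300.26 − 7175.14 = 125.12
nΣs² − (Σs)² = 9862.74 − 9350.89 = 511.85; nΣt² − (Σt)² = 7258.68 − 5505.64 = 1753.04
r = 125.12 / √(511.85 × 1753.04) = 125.12 / 947.2558 ≈ 0.132

0.132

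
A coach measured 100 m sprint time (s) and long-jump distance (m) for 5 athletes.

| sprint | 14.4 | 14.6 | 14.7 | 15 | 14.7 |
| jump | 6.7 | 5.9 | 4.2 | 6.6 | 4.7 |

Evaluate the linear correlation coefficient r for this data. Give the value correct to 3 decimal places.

-0.059

n = 5, Σx = 73.4, Σy = 28.1, Σx² = 1077.7, Σy² = 162.99, Σxy = 412.45
nΣxy − ΣxΣy = 2062.25 − 2062.54 = -0.29
nΣx² − (Σx)² = 5388.5 − 5387.56 = 0.94; nΣy² − (Σy)² = 814.95 − 789.61 = 25.34
r = -0.29 / √(0.94 × 25.34) = -0.29 / 4.8805 ≈ -0.059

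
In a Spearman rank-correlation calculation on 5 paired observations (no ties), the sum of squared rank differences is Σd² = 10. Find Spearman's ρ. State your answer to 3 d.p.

ρ = 1 − 6Σd² / [n(n²−1)] = 1 − 6×10 / (5×24)
  = 1 − 60/120 = 1 − 0.5000 ≈ 0.500

0.500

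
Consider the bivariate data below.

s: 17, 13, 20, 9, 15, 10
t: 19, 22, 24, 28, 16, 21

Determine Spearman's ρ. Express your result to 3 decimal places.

Rank s: 5, 3, 6, 1, 4, 2
Rank t: 2, 4, 5, 6, 1, 3
d = rank(s) − rank(t): 3, -1, 1, -5, 3, -1; Σd² = 46
ρ = 1 − 6Σd² / [n(n²−1)] = 1 − 6×46 / (6×35) = 1 − 276/210 ≈ -0.314

-0.314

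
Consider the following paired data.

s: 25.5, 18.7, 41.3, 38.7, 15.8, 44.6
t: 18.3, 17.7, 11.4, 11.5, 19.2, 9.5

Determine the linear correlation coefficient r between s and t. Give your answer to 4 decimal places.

n = 6, Σs = 184.6, Σt = 87.6, Σs² = 6442.12, Σt² = 1369.28, Σst = 2440.57
nΣst − ΣsΣt = 14643.42 − 16170.96 = -1527.54
nΣs² − (Σs)² = 38652.72 − 34077.16 = 4575.56; nΣt² − (Σt)² = 8215.68 − 7673.76 = 541.92
r = -1527.54 / √(4575.56 × 541.92) = -1527.54 / 1574.6706 ≈ -0.9701

-0.9701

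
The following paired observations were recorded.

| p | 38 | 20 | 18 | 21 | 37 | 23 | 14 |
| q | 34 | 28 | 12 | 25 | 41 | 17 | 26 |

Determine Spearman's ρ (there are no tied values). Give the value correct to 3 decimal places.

0.536

Rank p: 7, 3, 2, 4, 6, 5, 1
Rank q: 6, 5, 1, 3, 7, 2, 4
d = rank(p) − rank(q): 1, -2, 1, 1, -1, 3, -3; Σd² = 26
ρ = 1 − 6Σd² / [n(n²−1)] = 1 − 6×26 / (7×48) = 1 − 156/336 ≈ 0.536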